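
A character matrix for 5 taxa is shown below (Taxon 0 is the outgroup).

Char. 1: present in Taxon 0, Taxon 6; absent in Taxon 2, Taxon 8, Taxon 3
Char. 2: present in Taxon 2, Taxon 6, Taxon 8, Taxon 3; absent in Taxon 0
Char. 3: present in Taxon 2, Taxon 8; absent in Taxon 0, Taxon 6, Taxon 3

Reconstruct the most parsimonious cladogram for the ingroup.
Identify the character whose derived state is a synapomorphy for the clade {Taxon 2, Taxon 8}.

Char. 3

Character polarity is set by the outgroup: the derived state is whichever differs from the outgroup's state, so for Char. 1 the derived state is 'absent', and for the remaining characters it is 'present'.
Char. 1 (derived state 'absent') is shared by Taxon 2, Taxon 3, and Taxon 8 — a synapomorphy uniting that clade.
Char. 2 (derived state 'present') is shared by all ingroup taxa — unites the whole ingroup.
Only Taxon 2 and Taxon 8 show the derived state 'present' for Char. 3, supporting them as a clade.
Most parsimonious ingroup topology: (((Taxon 2,Taxon 8),Taxon 3),Taxon 6).
The clade {Taxon 2, Taxon 8} is supported by Char. 3: its derived state 'present' occurs in exactly those taxa and in no other taxon (including the outgroup).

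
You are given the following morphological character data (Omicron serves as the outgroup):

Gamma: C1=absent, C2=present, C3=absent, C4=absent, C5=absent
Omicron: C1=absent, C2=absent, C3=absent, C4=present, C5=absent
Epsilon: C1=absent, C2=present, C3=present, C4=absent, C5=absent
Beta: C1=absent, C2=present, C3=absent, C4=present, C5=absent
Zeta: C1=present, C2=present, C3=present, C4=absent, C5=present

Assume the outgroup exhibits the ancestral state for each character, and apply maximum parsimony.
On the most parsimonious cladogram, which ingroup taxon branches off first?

Character polarity is set by the outgroup: the derived state is whichever differs from the outgroup's state, so for C4 the derived state is 'absent', and for the remaining characters it is 'present'.
C1 (derived state 'present') is unique to Zeta (autapomorphy; uninformative for grouping).
All ingroup taxa share the derived state 'present' for C2; it defines the ingroup but does not resolve relationships within it.
C3: derived state 'present' in Epsilon and Zeta only — synapomorphy for {Epsilon, Zeta}.
C4: derived state 'absent' in Epsilon, Gamma, and Zeta only — synapomorphy for {Epsilon, Gamma, Zeta}.
C5 (derived state 'present') is unique to Zeta (autapomorphy; uninformative for grouping).
Most parsimonious ingroup topology: (((Epsilon,Zeta),Gamma),Beta).
Beta is sister to the clade containing all other ingroup taxa, so it is the earliest-diverging (most basal) ingroup lineage.

Beta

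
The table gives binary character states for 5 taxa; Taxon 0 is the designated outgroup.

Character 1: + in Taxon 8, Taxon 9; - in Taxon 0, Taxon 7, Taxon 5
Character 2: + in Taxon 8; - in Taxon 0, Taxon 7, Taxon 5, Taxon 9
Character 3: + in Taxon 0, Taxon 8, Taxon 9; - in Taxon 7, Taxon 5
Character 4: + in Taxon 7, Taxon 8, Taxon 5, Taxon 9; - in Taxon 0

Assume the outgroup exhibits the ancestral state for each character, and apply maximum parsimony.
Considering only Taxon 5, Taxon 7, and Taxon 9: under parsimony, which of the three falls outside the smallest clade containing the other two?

Taxon 9

Character polarity is set by the outgroup: the derived state is whichever differs from the outgroup's state, so for Character 3 the derived state is '-', and for the remaining characters it is '+'.
Only Taxon 8 and Taxon 9 show the derived state '+' for Character 1, supporting them as a clade.
Character 2 (derived state '+') is unique to Taxon 8 (autapomorphy; uninformative for grouping).
Character 3 (derived state '-') is shared by Taxon 5 and Taxon 7 — a synapomorphy uniting that clade.
Character 4 (derived state '+') is shared by all ingroup taxa — unites the whole ingroup.
Most parsimonious ingroup topology: ((Taxon 7,Taxon 5),(Taxon 8,Taxon 9)).
Taxon 5 and Taxon 7 share a more recent common ancestor with each other than either does with Taxon 9, so Taxon 9 is the least closely related of the three.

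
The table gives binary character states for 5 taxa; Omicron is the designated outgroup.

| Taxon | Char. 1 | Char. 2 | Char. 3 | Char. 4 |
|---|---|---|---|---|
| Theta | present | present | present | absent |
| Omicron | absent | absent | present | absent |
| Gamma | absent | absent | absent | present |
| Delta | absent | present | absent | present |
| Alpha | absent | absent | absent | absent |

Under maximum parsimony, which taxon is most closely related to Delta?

Character polarity is set by the outgroup: the derived state is whichever differs from the outgroup's state, so for Char. 3 the derived state is 'absent', and for the remaining characters it is 'present'.
Char. 1: derived state 'present' in Theta only — an autapomorphy, so it tells us nothing about relationships among taxa.
Char. 2 groups Delta and Theta, which is incompatible with the clades supported by the remaining characters; treating it as convergent (homoplasy) costs fewer steps than any alternative tree.
Only Alpha, Delta, and Gamma show the derived state 'absent' for Char. 3, supporting them as a clade.
Char. 4: derived state 'present' in Delta and Gamma only — synapomorphy for {Delta, Gamma}.
Most parsimonious ingroup topology: ((Alpha,(Delta,Gamma)),Theta).
Delta and Gamma form a cherry on this tree, so they are sister taxa.

Gamma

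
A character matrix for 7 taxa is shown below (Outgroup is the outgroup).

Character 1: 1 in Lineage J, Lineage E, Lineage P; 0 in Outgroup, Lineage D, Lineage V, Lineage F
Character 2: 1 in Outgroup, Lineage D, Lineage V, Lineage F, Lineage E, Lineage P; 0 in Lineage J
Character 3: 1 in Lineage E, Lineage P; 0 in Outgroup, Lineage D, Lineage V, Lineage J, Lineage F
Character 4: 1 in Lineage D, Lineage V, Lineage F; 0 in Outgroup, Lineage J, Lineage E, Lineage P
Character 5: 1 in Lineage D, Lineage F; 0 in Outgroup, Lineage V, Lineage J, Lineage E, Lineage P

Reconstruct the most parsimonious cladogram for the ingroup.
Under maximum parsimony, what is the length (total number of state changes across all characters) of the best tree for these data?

5

Character polarity is set by the outgroup: the derived state is whichever differs from the outgroup's state, so for Character 2 the derived state is '0', and for the remaining characters it is '1'.
Only Lineage E, Lineage J, and Lineage P show the derived state '1' for Character 1, supporting them as a clade.
Character 2 (derived state '0') is unique to Lineage J (autapomorphy; uninformative for grouping).
Character 3 (derived state '1') is shared by Lineage E and Lineage P — a synapomorphy uniting that clade.
Character 4: derived state '1' in Lineage D, Lineage F, and Lineage V only — synapomorphy for {Lineage D, Lineage F, Lineage V}.
Character 5: derived state '1' in Lineage D and Lineage F only — synapomorphy for {Lineage D, Lineage F}.
Most parsimonious ingroup topology: (((Lineage D,Lineage F),Lineage V),(Lineage J,(Lineage E,Lineage P))).
Changes per character on this tree: Character 1: 1; Character 2: 1; Character 3: 1; Character 4: 1; Character 5: 1.
Total = 5.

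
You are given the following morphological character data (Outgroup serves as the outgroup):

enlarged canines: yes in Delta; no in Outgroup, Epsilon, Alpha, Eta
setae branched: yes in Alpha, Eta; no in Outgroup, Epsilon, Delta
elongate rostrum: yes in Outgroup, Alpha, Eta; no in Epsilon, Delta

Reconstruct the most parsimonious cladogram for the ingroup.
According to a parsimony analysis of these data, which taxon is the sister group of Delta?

Epsilon

Character polarity is set by the outgroup: the derived state is whichever differs from the outgroup's state, so for elongate rostrum the derived state is 'no', and for the remaining characters it is 'yes'.
enlarged canines (derived state 'yes') is unique to Delta (autapomorphy; uninformative for grouping).
setae branched (derived state 'yes') is shared by Alpha and Eta — a synapomorphy uniting that clade.
Only Delta and Epsilon show the derived state 'no' for elongate rostrum, supporting them as a clade.
Most parsimonious ingroup topology: ((Epsilon,Delta),(Alpha,Eta)).
Delta and Epsilon form a cherry on this tree, so they are sister taxa.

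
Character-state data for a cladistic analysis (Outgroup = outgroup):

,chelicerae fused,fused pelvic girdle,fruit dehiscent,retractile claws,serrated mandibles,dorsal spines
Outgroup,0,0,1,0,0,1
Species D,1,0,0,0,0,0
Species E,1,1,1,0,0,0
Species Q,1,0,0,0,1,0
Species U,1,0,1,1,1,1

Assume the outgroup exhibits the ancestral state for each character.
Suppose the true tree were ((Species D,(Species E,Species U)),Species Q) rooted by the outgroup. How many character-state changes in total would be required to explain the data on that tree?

9

Map each character onto ((Species D,(Species E,Species U)),Species Q) (rooted by Outgroup) and count the minimum state changes it requires (Fitch parsimony):
chelicerae fused: 1; fused pelvic girdle: 1; fruit dehiscent: 2; retractile claws: 1; serrated mandibles: 2; dorsal spines: 2.
Total tree length = 9.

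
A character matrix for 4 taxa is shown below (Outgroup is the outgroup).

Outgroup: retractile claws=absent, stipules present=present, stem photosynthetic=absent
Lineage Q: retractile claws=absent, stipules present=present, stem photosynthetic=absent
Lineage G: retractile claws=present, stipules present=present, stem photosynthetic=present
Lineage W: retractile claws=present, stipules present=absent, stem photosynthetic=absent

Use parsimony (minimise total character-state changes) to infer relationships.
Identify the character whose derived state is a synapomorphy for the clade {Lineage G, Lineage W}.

Character polarity is set by the outgroup: the derived state is whichever differs from the outgroup's state, so for stipules present the derived state is 'absent', and for the remaining characters it is 'present'.
Only Lineage G and Lineage W show the derived state 'present' for retractile claws, supporting them as a clade.
stipules present (derived state 'absent') is unique to Lineage W (autapomorphy; uninformative for grouping).
stem photosynthetic (derived state 'present') is unique to Lineage G (autapomorphy; uninformative for grouping).
Most parsimonious ingroup topology: (Lineage Q,(Lineage G,Lineage W)).
The clade {Lineage G, Lineage W} is supported by retractile claws: its derived state 'present' occurs in exactly those taxa and in no other taxon (including the outgroup).

retractile claws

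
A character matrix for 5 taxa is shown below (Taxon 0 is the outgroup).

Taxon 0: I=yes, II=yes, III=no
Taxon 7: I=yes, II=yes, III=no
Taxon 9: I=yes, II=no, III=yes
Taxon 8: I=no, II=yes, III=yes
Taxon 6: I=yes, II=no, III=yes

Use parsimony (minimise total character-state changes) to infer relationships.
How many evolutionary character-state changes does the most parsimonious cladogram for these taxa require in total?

3

Character polarity is set by the outgroup: the derived state is whichever differs from the outgroup's state, so for I, II the derived state is 'no', and for the remaining characters it is 'yes'.
I (derived state 'no') is unique to Taxon 8 (autapomorphy; uninformative for grouping).
II: derived state 'no' in Taxon 6 and Taxon 9 only — synapomorphy for {Taxon 6, Taxon 9}.
Only Taxon 6, Taxon 8, and Taxon 9 show the derived state 'yes' for III, supporting them as a clade.
Most parsimonious ingroup topology: (Taxon 7,((Taxon 9,Taxon 6),Taxon 8)).
Changes per character on this tree: I: 1; II: 1; III: 1.
Total = 3.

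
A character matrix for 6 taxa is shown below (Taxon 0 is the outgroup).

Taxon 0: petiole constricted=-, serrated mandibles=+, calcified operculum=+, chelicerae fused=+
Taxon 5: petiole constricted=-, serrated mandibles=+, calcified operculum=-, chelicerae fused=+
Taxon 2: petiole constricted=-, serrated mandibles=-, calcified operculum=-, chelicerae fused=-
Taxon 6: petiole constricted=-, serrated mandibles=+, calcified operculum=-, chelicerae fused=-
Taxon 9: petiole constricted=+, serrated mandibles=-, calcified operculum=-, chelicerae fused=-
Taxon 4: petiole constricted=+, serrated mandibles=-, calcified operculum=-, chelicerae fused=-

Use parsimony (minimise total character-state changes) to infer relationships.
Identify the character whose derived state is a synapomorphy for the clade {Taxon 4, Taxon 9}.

Character polarity is set by the outgroup: the derived state is whichever differs from the outgroup's state, so for serrated mandibles, calcified operculum, chelicerae fused the derived state is '-', and for the remaining characters it is '+'.
Only Taxon 4 and Taxon 9 show the derived state '+' for petiole constricted, supporting them as a clade.
serrated mandibles (derived state '-') is shared by Taxon 2, Taxon 4, and Taxon 9 — a synapomorphy uniting that clade.
All ingroup taxa share the derived state '-' for calcified operculum; it defines the ingroup but does not resolve relationships within it.
Only Taxon 2, Taxon 4, Taxon 6, and Taxon 9 show the derived state '-' for chelicerae fused, supporting them as a clade.
Most parsimonious ingroup topology: (Taxon 5,((Taxon 2,(Taxon 9,Taxon 4)),Taxon 6)).
The clade {Taxon 4, Taxon 9} is supported by petiole constricted: its derived state '+' occurs in exactly those taxa and in no other taxon (including the outgroup).

petiole constricted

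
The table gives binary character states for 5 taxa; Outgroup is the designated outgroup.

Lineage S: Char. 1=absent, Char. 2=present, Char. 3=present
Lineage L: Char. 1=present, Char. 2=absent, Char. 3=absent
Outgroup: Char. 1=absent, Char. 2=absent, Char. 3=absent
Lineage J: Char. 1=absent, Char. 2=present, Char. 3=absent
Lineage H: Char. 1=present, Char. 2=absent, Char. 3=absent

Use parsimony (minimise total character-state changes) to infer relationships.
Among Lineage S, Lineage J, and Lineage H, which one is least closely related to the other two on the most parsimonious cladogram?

Lineage H

The outgroup has state 'absent' for every character, so 'present' is the derived state throughout.
Char. 1: derived state 'present' in Lineage H and Lineage L only — synapomorphy for {Lineage H, Lineage L}.
Only Lineage J and Lineage S show the derived state 'present' for Char. 2, supporting them as a clade.
Char. 3: derived state 'present' in Lineage S only — an autapomorphy, so it tells us nothing about relationships among taxa.
Most parsimonious ingroup topology: ((Lineage L,Lineage H),(Lineage S,Lineage J)).
Lineage J and Lineage S share a more recent common ancestor with each other than either does with Lineage H, so Lineage H is the least closely related of the three.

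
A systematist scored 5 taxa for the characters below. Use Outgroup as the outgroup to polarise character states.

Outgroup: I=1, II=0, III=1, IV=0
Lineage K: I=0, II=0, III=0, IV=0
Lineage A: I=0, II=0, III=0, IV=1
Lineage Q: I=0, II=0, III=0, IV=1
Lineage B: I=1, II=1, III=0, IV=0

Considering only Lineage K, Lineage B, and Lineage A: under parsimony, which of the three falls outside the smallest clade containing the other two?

Lineage B

Character polarity is set by the outgroup: the derived state is whichever differs from the outgroup's state, so for I, III the derived state is '0', and for the remaining characters it is '1'.
I: derived state '0' in Lineage A, Lineage K, and Lineage Q only — synapomorphy for {Lineage A, Lineage K, Lineage Q}.
II (derived state '1') is unique to Lineage B (autapomorphy; uninformative for grouping).
III (derived state '0') is shared by all ingroup taxa — unites the whole ingroup.
IV: derived state '1' in Lineage A and Lineage Q only — synapomorphy for {Lineage A, Lineage Q}.
Most parsimonious ingroup topology: ((Lineage K,(Lineage A,Lineage Q)),Lineage B).
Lineage A and Lineage K share a more recent common ancestor with each other than either does with Lineage B, so Lineage B is the least closely related of the three.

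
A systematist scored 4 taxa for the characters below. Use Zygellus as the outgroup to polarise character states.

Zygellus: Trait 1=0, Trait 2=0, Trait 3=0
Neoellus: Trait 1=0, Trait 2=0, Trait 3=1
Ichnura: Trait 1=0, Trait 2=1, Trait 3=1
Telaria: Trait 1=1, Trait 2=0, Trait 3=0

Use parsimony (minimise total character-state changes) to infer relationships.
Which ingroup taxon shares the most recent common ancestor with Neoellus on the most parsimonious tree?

The outgroup has state '0' for every character, so '1' is the derived state throughout.
Trait 1 (derived state '1') is unique to Telaria (autapomorphy; uninformative for grouping).
Trait 2: derived state '1' in Ichnura only — an autapomorphy, so it tells us nothing about relationships among taxa.
Trait 3 (derived state '1') is shared by Ichnura and Neoellus — a synapomorphy uniting that clade.
Most parsimonious ingroup topology: ((Neoellus,Ichnura),Telaria).
Neoellus and Ichnura form a cherry on this tree, so they are sister taxa.

Ichnura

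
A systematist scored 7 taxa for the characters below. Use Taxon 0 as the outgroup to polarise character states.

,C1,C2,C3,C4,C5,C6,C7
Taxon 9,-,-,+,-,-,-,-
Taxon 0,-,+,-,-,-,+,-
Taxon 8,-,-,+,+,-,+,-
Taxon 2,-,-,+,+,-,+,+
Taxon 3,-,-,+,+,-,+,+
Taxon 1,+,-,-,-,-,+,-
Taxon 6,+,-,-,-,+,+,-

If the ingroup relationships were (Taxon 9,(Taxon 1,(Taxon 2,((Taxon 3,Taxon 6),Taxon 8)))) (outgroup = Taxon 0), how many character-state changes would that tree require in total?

12

Map each character onto (Taxon 9,(Taxon 1,(Taxon 2,((Taxon 3,Taxon 6),Taxon 8)))) (rooted by Taxon 0) and count the minimum state changes it requires (Fitch parsimony):
C1: 2; C2: 1; C3: 3; C4: 2; C5: 1; C6: 1; C7: 2.
Total tree length = 12.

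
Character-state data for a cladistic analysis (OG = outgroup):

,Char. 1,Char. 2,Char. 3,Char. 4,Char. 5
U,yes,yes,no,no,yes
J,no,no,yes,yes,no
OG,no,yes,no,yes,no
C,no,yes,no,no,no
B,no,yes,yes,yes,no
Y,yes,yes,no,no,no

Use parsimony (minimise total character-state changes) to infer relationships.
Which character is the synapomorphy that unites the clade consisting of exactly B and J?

Character polarity is set by the outgroup: the derived state is whichever differs from the outgroup's state, so for Char. 2, Char. 4 the derived state is 'no', and for the remaining characters it is 'yes'.
Only U and Y show the derived state 'yes' for Char. 1, supporting them as a clade.
Char. 2 (derived state 'no') is unique to J (autapomorphy; uninformative for grouping).
Char. 3: derived state 'yes' in B and J only — synapomorphy for {B, J}.
Only C, U, and Y show the derived state 'no' for Char. 4, supporting them as a clade.
Char. 5 (derived state 'yes') is unique to U (autapomorphy; uninformative for grouping).
Most parsimonious ingroup topology: ((J,B),((U,Y),C)).
The clade {B, J} is supported by Char. 3: its derived state 'yes' occurs in exactly those taxa and in no other taxon (including the outgroup).

Char. 3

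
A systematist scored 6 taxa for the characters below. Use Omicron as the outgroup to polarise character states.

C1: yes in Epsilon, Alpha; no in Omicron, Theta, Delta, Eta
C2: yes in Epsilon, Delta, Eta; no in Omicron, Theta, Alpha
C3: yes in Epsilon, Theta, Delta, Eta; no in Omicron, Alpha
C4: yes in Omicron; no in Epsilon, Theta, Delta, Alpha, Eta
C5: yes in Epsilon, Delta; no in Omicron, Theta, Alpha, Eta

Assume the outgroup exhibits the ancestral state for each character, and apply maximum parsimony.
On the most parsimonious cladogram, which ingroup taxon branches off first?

Alpha

Character polarity is set by the outgroup: the derived state is whichever differs from the outgroup's state, so for C4 the derived state is 'no', and for the remaining characters it is 'yes'.
C1 groups Alpha and Epsilon, which is incompatible with the clades supported by the remaining characters; treating it as convergent (homoplasy) costs fewer steps than any alternative tree.
C2: derived state 'yes' in Delta, Epsilon, and Eta only — synapomorphy for {Delta, Epsilon, Eta}.
Only Delta, Epsilon, Eta, and Theta show the derived state 'yes' for C3, supporting them as a clade.
All ingroup taxa share the derived state 'no' for C4; it defines the ingroup but does not resolve relationships within it.
C5 (derived state 'yes') is shared by Delta and Epsilon — a synapomorphy uniting that clade.
Most parsimonious ingroup topology: ((((Epsilon,Delta),Eta),Theta),Alpha).
Alpha is sister to the clade containing all other ingroup taxa, so it is the earliest-diverging (most basal) ingroup lineage.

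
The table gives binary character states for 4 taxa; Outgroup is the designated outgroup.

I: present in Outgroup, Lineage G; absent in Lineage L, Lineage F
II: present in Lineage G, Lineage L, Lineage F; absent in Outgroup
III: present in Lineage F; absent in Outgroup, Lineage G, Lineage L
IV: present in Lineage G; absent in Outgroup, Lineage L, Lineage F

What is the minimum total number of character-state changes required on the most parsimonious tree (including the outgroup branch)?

4

Character polarity is set by the outgroup: the derived state is whichever differs from the outgroup's state, so for I the derived state is 'absent', and for the remaining characters it is 'present'.
Only Lineage F and Lineage L show the derived state 'absent' for I, supporting them as a clade.
II (derived state 'present') is shared by all ingroup taxa — unites the whole ingroup.
III (derived state 'present') is unique to Lineage F (autapomorphy; uninformative for grouping).
IV (derived state 'present') is unique to Lineage G (autapomorphy; uninformative for grouping).
Most parsimonious ingroup topology: (Lineage G,(Lineage L,Lineage F)).
Changes per character on this tree: I: 1; II: 1; III: 1; IV: 1.
Total = 4.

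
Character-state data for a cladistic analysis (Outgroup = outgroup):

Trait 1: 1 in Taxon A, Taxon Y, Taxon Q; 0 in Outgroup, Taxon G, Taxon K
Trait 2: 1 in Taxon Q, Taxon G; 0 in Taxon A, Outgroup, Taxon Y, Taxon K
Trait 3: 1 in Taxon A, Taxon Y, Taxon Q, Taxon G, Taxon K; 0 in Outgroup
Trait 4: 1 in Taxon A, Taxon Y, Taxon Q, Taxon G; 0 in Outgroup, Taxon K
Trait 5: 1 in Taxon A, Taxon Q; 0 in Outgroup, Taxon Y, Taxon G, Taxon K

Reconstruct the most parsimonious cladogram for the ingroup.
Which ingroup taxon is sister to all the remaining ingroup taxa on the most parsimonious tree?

Taxon K

The outgroup has state '0' for every character, so '1' is the derived state throughout.
Trait 1: derived state '1' in Taxon A, Taxon Q, and Taxon Y only — synapomorphy for {Taxon A, Taxon Q, Taxon Y}.
Trait 2 (state '1') occurs in Taxon G and Taxon Q but conflicts with the nesting implied by the other characters — most parsimoniously interpreted as homoplasy.
Trait 3 (derived state '1') is shared by all ingroup taxa — unites the whole ingroup.
Trait 4 (derived state '1') is shared by Taxon A, Taxon G, Taxon Q, and Taxon Y — a synapomorphy uniting that clade.
Trait 5 (derived state '1') is shared by Taxon A and Taxon Q — a synapomorphy uniting that clade.
Most parsimonious ingroup topology: ((((Taxon A,Taxon Q),Taxon Y),Taxon G),Taxon K).
Taxon K is sister to the clade containing all other ingroup taxa, so it is the earliest-diverging (most basal) ingroup lineage.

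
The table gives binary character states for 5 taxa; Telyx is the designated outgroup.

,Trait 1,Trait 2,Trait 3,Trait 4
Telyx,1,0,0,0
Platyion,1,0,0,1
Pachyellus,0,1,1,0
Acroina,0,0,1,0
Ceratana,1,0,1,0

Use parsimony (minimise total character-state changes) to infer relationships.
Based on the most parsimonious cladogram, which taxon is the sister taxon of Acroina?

Pachyellus

Character polarity is set by the outgroup: the derived state is whichever differs from the outgroup's state, so for Trait 1 the derived state is '0', and for the remaining characters it is '1'.
Trait 1: derived state '0' in Acroina and Pachyellus only — synapomorphy for {Acroina, Pachyellus}.
Trait 2: derived state '1' in Pachyellus only — an autapomorphy, so it tells us nothing about relationships among taxa.
Only Acroina, Ceratana, and Pachyellus show the derived state '1' for Trait 3, supporting them as a clade.
Trait 4 (derived state '1') is unique to Platyion (autapomorphy; uninformative for grouping).
Most parsimonious ingroup topology: (Platyion,((Pachyellus,Acroina),Ceratana)).
Acroina and Pachyellus form a cherry on this tree, so they are sister taxa.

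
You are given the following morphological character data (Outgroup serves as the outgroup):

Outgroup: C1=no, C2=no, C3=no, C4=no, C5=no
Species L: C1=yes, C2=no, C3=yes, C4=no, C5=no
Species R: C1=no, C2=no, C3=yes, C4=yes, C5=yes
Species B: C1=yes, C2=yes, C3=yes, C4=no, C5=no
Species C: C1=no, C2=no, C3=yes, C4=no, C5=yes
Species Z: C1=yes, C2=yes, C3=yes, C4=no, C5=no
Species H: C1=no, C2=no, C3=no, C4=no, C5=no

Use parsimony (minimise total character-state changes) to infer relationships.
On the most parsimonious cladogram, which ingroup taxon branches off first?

Species H

The outgroup has state 'no' for every character, so 'yes' is the derived state throughout.
C1: derived state 'yes' in Species B, Species L, and Species Z only — synapomorphy for {Species B, Species L, Species Z}.
Only Species B and Species Z show the derived state 'yes' for C2, supporting them as a clade.
C3 (derived state 'yes') is shared by Species B, Species C, Species L, Species R, and Species Z — a synapomorphy uniting that clade.
C4 (derived state 'yes') is unique to Species R (autapomorphy; uninformative for grouping).
C5: derived state 'yes' in Species C and Species R only — synapomorphy for {Species C, Species R}.
Most parsimonious ingroup topology: (((Species L,(Species B,Species Z)),(Species R,Species C)),Species H).
Species H is sister to the clade containing all other ingroup taxa, so it is the earliest-diverging (most basal) ingroup lineage.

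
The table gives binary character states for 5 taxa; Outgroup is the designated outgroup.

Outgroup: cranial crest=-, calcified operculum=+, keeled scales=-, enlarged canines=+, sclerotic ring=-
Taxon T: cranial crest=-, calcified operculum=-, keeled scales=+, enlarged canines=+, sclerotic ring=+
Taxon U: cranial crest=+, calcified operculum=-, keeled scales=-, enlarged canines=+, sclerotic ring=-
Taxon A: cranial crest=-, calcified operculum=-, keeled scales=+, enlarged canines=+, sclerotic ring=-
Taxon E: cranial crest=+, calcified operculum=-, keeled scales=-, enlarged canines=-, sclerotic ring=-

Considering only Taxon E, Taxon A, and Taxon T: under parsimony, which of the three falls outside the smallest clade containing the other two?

Character polarity is set by the outgroup: the derived state is whichever differs from the outgroup's state, so for calcified operculum, enlarged canines the derived state is '-', and for the remaining characters it is '+'.
cranial crest (derived state '+') is shared by Taxon E and Taxon U — a synapomorphy uniting that clade.
All ingroup taxa share the derived state '-' for calcified operculum; it defines the ingroup but does not resolve relationships within it.
keeled scales (derived state '+') is shared by Taxon A and Taxon T — a synapomorphy uniting that clade.
enlarged canines: derived state '-' in Taxon E only — an autapomorphy, so it tells us nothing about relationships among taxa.
sclerotic ring (derived state '+') is unique to Taxon T (autapomorphy; uninformative for grouping).
Most parsimonious ingroup topology: ((Taxon T,Taxon A),(Taxon U,Taxon E)).
Taxon A and Taxon T share a more recent common ancestor with each other than either does with Taxon E, so Taxon E is the least closely related of the three.

Taxon E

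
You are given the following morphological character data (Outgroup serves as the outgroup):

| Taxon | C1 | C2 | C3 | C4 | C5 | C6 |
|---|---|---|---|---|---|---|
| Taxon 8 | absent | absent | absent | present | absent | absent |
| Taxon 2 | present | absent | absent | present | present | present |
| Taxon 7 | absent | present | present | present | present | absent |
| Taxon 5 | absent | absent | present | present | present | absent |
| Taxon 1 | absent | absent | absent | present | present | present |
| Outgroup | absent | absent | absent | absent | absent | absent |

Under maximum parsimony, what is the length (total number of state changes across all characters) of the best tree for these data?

The outgroup has state 'absent' for every character, so 'present' is the derived state throughout.
C1: derived state 'present' in Taxon 2 only — an autapomorphy, so it tells us nothing about relationships among taxa.
C2 (derived state 'present') is unique to Taxon 7 (autapomorphy; uninformative for grouping).
C3: derived state 'present' in Taxon 5 and Taxon 7 only — synapomorphy for {Taxon 5, Taxon 7}.
C4 (derived state 'present') is shared by all ingroup taxa — unites the whole ingroup.
C5 (derived state 'present') is shared by Taxon 1, Taxon 2, Taxon 5, and Taxon 7 — a synapomorphy uniting that clade.
C6 (derived state 'present') is shared by Taxon 1 and Taxon 2 — a synapomorphy uniting that clade.
Most parsimonious ingroup topology: (((Taxon 7,Taxon 5),(Taxon 2,Taxon 1)),Taxon 8).
Changes per character on this tree: C1: 1; C2: 1; C3: 1; C4: 1; C5: 1; C6: 1.
Total = 6.

6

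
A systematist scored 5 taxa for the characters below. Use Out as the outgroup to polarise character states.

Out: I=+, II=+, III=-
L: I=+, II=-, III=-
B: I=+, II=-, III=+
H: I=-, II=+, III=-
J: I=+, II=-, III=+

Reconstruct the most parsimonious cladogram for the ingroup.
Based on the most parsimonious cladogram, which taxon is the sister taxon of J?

Character polarity is set by the outgroup: the derived state is whichever differs from the outgroup's state, so for I, II the derived state is '-', and for the remaining characters it is '+'.
I (derived state '-') is unique to H (autapomorphy; uninformative for grouping).
II: derived state '-' in B, J, and L only — synapomorphy for {B, J, L}.
III (derived state '+') is shared by B and J — a synapomorphy uniting that clade.
Most parsimonious ingroup topology: ((L,(B,J)),H).
J and B form a cherry on this tree, so they are sister taxa.

B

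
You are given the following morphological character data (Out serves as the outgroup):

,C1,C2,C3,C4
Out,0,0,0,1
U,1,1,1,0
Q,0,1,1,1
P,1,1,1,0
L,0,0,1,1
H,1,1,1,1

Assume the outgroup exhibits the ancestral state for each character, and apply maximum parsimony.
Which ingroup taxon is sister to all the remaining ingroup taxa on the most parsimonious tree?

Character polarity is set by the outgroup: the derived state is whichever differs from the outgroup's state, so for C4 the derived state is '0', and for the remaining characters it is '1'.
Only H, P, and U show the derived state '1' for C1, supporting them as a clade.
Only H, P, Q, and U show the derived state '1' for C2, supporting them as a clade.
All ingroup taxa share the derived state '1' for C3; it defines the ingroup but does not resolve relationships within it.
C4 (derived state '0') is shared by P and U — a synapomorphy uniting that clade.
Most parsimonious ingroup topology: ((((U,P),H),Q),L).
L is sister to the clade containing all other ingroup taxa, so it is the earliest-diverging (most basal) ingroup lineage.

L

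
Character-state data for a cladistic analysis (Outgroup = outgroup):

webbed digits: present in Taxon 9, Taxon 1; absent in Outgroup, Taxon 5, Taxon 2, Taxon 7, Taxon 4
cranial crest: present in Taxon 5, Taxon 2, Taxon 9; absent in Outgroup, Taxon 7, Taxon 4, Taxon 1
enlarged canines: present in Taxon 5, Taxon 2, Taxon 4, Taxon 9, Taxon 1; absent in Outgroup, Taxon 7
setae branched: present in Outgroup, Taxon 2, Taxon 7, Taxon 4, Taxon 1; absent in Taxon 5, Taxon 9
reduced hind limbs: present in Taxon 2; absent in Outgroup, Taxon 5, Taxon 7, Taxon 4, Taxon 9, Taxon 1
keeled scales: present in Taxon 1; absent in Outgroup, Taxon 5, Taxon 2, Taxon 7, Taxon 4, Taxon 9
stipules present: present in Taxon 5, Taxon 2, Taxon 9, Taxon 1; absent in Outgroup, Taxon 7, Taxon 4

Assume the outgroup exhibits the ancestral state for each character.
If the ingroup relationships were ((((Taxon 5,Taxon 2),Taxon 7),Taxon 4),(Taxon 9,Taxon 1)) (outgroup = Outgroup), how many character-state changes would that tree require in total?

Map each character onto ((((Taxon 5,Taxon 2),Taxon 7),Taxon 4),(Taxon 9,Taxon 1)) (rooted by Outgroup) and count the minimum state changes it requires (Fitch parsimony):
webbed digits: 1; cranial crest: 2; enlarged canines: 2; setae branched: 2; reduced hind limbs: 1; keeled scales: 1; stipules present: 2.
Total tree length = 11.

11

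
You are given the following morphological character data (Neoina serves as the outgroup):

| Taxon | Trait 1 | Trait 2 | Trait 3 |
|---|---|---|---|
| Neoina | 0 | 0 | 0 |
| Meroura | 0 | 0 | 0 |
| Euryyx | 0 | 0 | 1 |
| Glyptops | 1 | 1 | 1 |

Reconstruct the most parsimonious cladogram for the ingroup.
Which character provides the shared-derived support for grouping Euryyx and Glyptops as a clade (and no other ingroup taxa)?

The outgroup has state '0' for every character, so '1' is the derived state throughout.
Trait 1 (derived state '1') is unique to Glyptops (autapomorphy; uninformative for grouping).
Trait 2 (derived state '1') is unique to Glyptops (autapomorphy; uninformative for grouping).
Trait 3: derived state '1' in Euryyx and Glyptops only — synapomorphy for {Euryyx, Glyptops}.
Most parsimonious ingroup topology: (Meroura,(Euryyx,Glyptops)).
The clade {Euryyx, Glyptops} is supported by Trait 3: its derived state '1' occurs in exactly those taxa and in no other taxon (including the outgroup).

Trait 3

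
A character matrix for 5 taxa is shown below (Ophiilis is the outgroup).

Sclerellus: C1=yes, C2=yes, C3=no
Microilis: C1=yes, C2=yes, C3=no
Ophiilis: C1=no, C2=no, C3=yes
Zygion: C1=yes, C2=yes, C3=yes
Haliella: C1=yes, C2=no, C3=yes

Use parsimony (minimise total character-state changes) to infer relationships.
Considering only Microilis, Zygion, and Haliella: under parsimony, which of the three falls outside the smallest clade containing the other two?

Character polarity is set by the outgroup: the derived state is whichever differs from the outgroup's state, so for C3 the derived state is 'no', and for the remaining characters it is 'yes'.
All ingroup taxa share the derived state 'yes' for C1; it defines the ingroup but does not resolve relationships within it.
Only Microilis, Sclerellus, and Zygion show the derived state 'yes' for C2, supporting them as a clade.
C3: derived state 'no' in Microilis and Sclerellus only — synapomorphy for {Microilis, Sclerellus}.
Most parsimonious ingroup topology: (((Microilis,Sclerellus),Zygion),Haliella).
Zygion and Microilis share a more recent common ancestor with each other than either does with Haliella, so Haliella is the least closely related of the three.

Haliella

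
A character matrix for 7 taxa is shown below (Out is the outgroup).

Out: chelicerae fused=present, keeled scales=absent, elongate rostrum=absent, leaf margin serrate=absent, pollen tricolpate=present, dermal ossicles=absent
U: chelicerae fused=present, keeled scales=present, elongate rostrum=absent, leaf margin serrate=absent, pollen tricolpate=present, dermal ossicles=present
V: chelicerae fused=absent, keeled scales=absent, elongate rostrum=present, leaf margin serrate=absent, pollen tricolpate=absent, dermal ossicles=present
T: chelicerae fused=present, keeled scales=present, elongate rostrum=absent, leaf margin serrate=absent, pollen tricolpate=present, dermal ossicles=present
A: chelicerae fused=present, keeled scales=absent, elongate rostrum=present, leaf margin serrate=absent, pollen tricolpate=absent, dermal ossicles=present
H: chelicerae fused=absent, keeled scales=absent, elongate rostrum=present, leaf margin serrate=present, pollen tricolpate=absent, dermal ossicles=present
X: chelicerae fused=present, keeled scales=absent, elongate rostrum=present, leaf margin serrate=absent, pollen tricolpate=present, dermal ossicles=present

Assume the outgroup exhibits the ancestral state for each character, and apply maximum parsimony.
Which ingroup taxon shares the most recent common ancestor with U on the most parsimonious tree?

Character polarity is set by the outgroup: the derived state is whichever differs from the outgroup's state, so for chelicerae fused, pollen tricolpate the derived state is 'absent', and for the remaining characters it is 'present'.
chelicerae fused: derived state 'absent' in H and V only — synapomorphy for {H, V}.
keeled scales (derived state 'present') is shared by T and U — a synapomorphy uniting that clade.
elongate rostrum (derived state 'present') is shared by A, H, V, and X — a synapomorphy uniting that clade.
leaf margin serrate: derived state 'present' in H only — an autapomorphy, so it tells us nothing about relationships among taxa.
Only A, H, and V show the derived state 'absent' for pollen tricolpate, supporting them as a clade.
dermal ossicles (derived state 'present') is shared by all ingroup taxa — unites the whole ingroup.
Most parsimonious ingroup topology: ((U,T),(((V,H),A),X)).
U and T form a cherry on this tree, so they are sister taxa.

T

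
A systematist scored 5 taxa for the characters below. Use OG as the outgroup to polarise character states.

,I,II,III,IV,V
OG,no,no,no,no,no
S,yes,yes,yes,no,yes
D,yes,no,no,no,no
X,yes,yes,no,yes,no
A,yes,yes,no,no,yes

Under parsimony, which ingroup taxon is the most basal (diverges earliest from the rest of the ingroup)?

D

The outgroup has state 'no' for every character, so 'yes' is the derived state throughout.
All ingroup taxa share the derived state 'yes' for I; it defines the ingroup but does not resolve relationships within it.
II (derived state 'yes') is shared by A, S, and X — a synapomorphy uniting that clade.
III: derived state 'yes' in S only — an autapomorphy, so it tells us nothing about relationships among taxa.
IV (derived state 'yes') is unique to X (autapomorphy; uninformative for grouping).
V: derived state 'yes' in A and S only — synapomorphy for {A, S}.
Most parsimonious ingroup topology: (((S,A),X),D).
D is sister to the clade containing all other ingroup taxa, so it is the earliest-diverging (most basal) ingroup lineage.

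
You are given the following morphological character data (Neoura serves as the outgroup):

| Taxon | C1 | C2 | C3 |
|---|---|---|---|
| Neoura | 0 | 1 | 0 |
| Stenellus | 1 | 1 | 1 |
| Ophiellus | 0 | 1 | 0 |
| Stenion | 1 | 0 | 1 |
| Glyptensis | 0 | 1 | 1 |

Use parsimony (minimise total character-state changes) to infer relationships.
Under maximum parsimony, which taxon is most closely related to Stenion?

Stenellus

Character polarity is set by the outgroup: the derived state is whichever differs from the outgroup's state, so for C2 the derived state is '0', and for the remaining characters it is '1'.
C1 (derived state '1') is shared by Stenellus and Stenion — a synapomorphy uniting that clade.
C2 (derived state '0') is unique to Stenion (autapomorphy; uninformative for grouping).
C3: derived state '1' in Glyptensis, Stenellus, and Stenion only — synapomorphy for {Glyptensis, Stenellus, Stenion}.
Most parsimonious ingroup topology: (((Stenellus,Stenion),Glyptensis),Ophiellus).
Stenion and Stenellus form a cherry on this tree, so they are sister taxa.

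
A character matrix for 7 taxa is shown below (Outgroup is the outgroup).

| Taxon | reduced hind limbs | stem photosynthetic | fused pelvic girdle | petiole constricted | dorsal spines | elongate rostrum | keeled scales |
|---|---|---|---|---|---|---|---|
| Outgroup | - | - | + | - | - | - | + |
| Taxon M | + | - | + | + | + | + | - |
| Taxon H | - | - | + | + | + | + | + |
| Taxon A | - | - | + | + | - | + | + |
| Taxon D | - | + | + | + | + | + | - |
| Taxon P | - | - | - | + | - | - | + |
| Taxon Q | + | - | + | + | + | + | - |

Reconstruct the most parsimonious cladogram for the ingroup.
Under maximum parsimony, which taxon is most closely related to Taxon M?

Character polarity is set by the outgroup: the derived state is whichever differs from the outgroup's state, so for fused pelvic girdle, keeled scales the derived state is '-', and for the remaining characters it is '+'.
reduced hind limbs: derived state '+' in Taxon M and Taxon Q only — synapomorphy for {Taxon M, Taxon Q}.
stem photosynthetic (derived state '+') is unique to Taxon D (autapomorphy; uninformative for grouping).
fused pelvic girdle: derived state '-' in Taxon P only — an autapomorphy, so it tells us nothing about relationships among taxa.
petiole constricted (derived state '+') is shared by all ingroup taxa — unites the whole ingroup.
Only Taxon D, Taxon H, Taxon M, and Taxon Q show the derived state '+' for dorsal spines, supporting them as a clade.
elongate rostrum (derived state '+') is shared by Taxon A, Taxon D, Taxon H, Taxon M, and Taxon Q — a synapomorphy uniting that clade.
keeled scales: derived state '-' in Taxon D, Taxon M, and Taxon Q only — synapomorphy for {Taxon D, Taxon M, Taxon Q}.
Most parsimonious ingroup topology: (((((Taxon M,Taxon Q),Taxon D),Taxon H),Taxon A),Taxon P).
Taxon M and Taxon Q form a cherry on this tree, so they are sister taxa.

Taxon Q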